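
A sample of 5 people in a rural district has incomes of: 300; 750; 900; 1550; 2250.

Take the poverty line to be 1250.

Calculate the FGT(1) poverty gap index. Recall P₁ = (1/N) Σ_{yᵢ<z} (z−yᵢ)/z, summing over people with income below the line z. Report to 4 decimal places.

Below the line: 300, 750, 900 (q = 3 of N = 5).
Shortfall ratios: (1250−300)/1250 = 0.7600; (1250−750)/1250 = 0.4000; (1250−900)/1250 = 0.2800.
Σ = 1.440000. Dividing by the full population N = 5 gives P₁ = 0.2880.

0.2880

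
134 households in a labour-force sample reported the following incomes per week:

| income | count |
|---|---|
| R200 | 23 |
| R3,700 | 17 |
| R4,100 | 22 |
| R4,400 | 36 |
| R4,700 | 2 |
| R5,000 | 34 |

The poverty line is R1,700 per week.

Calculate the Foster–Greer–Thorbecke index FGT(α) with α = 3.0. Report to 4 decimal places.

0.1179

Below the line: 23×R200 (q = 23 of N = 134).
Shortfall ratios: (1700−200)/1700 = 0.8824 (×23).
Raised to α = 3.0: 0.68695 (×23).
Sum = 15.799919; FGT(3.0) = 15.799919 / 134 = 0.1179.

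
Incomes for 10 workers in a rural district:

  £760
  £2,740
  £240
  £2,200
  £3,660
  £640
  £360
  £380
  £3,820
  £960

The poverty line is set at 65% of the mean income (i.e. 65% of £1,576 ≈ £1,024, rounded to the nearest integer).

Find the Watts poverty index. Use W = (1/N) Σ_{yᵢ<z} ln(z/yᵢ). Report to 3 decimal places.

0.432

Incomes under z: £240, £360, £380, £640, £760, £960 (q = 6 of N = 10).
Log gaps: ln(1024/240) = 1.4508; ln(1024/360) = 1.0454; ln(1024/380) = 0.9913; ln(1024/640) = 0.4700; ln(1024/760) = 0.2982; ln(1024/960) = 0.0645.
W = 4.320197 / 10 = 0.432.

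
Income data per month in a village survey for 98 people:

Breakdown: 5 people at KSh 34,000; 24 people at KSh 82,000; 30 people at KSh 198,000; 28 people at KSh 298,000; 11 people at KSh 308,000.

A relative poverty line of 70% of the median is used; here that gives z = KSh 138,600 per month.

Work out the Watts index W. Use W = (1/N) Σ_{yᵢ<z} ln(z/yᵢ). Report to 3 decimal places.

Below z: 5×KSh 34,000, 24×KSh 82,000 (q = 29 of N = 98).
ln(z/y) terms: ln(138600/34000) = 1.4052 (×5); ln(138600/82000) = 0.5249 (×24).
W = 19.623106 / 98 = 0.200.

0.200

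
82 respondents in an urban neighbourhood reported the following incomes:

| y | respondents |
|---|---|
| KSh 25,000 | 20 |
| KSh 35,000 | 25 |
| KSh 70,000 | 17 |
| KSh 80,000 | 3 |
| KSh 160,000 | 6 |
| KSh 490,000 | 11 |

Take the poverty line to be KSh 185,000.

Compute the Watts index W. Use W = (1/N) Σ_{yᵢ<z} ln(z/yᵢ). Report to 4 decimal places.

Below z: 20×KSh 25,000, 25×KSh 35,000, 17×KSh 70,000, 3×KSh 80,000, 6×KSh 160,000 (q = 71 of N = 82).
Log gaps: ln(185000/25000) = 2.0015 (×20); ln(185000/35000) = 1.6650 (×25); ln(185000/70000) = 0.9719 (×17); ln(185000/80000) = 0.8383 (×3); ln(185000/160000) = 0.1452 (×6).
W = 101.562504 / 82 = 1.2386.

1.2386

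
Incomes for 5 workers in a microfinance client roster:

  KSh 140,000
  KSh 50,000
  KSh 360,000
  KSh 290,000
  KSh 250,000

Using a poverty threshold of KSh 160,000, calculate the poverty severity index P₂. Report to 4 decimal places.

0.0977

Below z: KSh 50,000, KSh 140,000 (q = 2 of N = 5).
Relative gaps: (160000−50000)/160000 = 0.6875; (160000−140000)/160000 = 0.1250.
Squared: 0.4727; 0.0156.
Sum = 0.488281; P₂ = 0.488281 / 5 = 0.0977.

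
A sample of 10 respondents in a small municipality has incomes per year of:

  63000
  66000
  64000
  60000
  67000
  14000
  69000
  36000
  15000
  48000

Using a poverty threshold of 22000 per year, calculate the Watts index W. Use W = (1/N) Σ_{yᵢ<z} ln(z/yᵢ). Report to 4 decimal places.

0.0835

Below the line: 14000, 15000 (q = 2 of N = 10).
Log gaps: ln(22000/14000) = 0.4520; ln(22000/15000) = 0.3830.
W = 0.834977 / 10 = 0.0835.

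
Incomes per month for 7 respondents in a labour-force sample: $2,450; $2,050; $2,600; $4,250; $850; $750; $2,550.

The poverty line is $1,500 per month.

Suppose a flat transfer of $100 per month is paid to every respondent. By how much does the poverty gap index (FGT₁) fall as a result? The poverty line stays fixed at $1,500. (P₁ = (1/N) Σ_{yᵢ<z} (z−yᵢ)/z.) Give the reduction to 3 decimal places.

0.019

Before: below the line — $750, $850; poverty gap index (FGT₁) = 0.13333.
After the $100 transfer: below the line — $850, $950; poverty gap index (FGT₁) = 0.11429.
Reduction = 0.13333 − 0.11429 = 0.019.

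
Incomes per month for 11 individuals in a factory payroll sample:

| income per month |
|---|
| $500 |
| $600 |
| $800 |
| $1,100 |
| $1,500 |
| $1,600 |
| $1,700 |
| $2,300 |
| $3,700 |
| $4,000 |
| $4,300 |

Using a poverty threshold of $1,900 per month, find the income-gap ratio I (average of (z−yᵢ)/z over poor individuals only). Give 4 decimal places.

Below z: $500, $600, $800, $1,100, $1,500, $1,600, $1,700 (q = 7 of N = 11).
Relative gaps: 0.7368, 0.6842, 0.5789, 0.4211, 0.2105, 0.1579, 0.1053; sum = 2.894737.
I averages over the q = 7 poor units only: 2.894737 / 7 = 0.4135.

0.4135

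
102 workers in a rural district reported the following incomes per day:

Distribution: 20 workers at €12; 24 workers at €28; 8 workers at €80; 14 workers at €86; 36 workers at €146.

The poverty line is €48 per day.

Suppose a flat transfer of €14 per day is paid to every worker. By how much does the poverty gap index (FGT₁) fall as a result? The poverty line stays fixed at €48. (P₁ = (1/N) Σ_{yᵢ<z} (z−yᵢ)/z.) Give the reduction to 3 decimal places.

Before: below the line — 20×€12, 24×€28; poverty gap index (FGT₁) = 0.24510.
After the €14 transfer: below the line — 20×€26, 24×€42; poverty gap index (FGT₁) = 0.11928.
Reduction = 0.24510 − 0.11928 = 0.126.

0.126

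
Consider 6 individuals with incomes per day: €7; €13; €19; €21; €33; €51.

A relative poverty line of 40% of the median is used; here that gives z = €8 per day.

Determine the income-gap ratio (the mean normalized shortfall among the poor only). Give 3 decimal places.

0.125

Below z: €7 (q = 1 of N = 6).
Shortfall ratios (z−y)/z: 0.1250; sum = 0.125000.
I averages over the q = 1 poor units only: 0.125000 / 1 = 0.125.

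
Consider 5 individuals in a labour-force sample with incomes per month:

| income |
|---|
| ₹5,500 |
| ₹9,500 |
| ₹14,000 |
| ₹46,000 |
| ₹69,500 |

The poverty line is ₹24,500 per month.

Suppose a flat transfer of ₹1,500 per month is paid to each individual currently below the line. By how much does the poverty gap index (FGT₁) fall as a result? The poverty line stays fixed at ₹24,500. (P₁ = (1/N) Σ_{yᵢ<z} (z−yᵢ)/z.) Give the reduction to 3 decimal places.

0.037

Before: below the line — ₹5,500, ₹9,500, ₹14,000; poverty gap index (FGT₁) = 0.36327.
After the ₹1,500 transfer: below the line — ₹7,000, ₹11,000, ₹15,500; poverty gap index (FGT₁) = 0.32653.
Reduction = 0.36327 − 0.32653 = 0.037.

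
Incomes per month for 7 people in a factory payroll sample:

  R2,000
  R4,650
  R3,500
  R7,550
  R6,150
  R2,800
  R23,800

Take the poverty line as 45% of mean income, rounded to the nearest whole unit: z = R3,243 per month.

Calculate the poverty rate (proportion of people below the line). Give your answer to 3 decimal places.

2 of the 7 people have income below R3,243.
H = 2/7 = 0.286.

0.286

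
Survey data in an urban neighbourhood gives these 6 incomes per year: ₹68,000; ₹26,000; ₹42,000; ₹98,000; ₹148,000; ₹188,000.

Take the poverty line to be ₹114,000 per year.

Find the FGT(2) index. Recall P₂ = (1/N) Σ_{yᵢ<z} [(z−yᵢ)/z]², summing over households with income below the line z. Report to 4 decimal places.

0.1962

Below the line: ₹26,000, ₹42,000, ₹68,000, ₹98,000 (q = 4 of N = 6).
Normalized shortfalls: (114000−26000)/114000 = 0.7719; (114000−42000)/114000 = 0.6316; (114000−68000)/114000 = 0.4035; (114000−98000)/114000 = 0.1404.
Squared: 0.5959; 0.3989; 0.1628; 0.0197.
Sum = 1.177285; P₂ = 1.177285 / 6 = 0.1962.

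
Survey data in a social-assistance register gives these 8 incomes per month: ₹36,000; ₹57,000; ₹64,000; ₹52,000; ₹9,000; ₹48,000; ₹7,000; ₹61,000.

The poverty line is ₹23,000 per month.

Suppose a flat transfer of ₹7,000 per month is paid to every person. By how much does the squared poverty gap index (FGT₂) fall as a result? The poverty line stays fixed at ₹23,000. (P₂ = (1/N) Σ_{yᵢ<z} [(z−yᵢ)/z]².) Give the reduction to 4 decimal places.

Before: below the line — ₹7,000, ₹9,000; squared poverty gap index (FGT₂) = 0.106805.
After the ₹7,000 transfer: below the line — ₹14,000, ₹16,000; squared poverty gap index (FGT₂) = 0.030718.
Reduction = 0.106805 − 0.030718 = 0.0761.

0.0761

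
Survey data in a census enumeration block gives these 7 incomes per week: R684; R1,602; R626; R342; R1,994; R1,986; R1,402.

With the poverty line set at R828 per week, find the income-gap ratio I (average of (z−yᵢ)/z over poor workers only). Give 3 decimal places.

0.335

Below the line: R342, R626, R684 (q = 3 of N = 7).
Shortfall ratios (z−y)/z: 0.5870, 0.2440, 0.1739; sum = 1.004831.
The income-gap ratio divides by q (the poor only): 1.004831 / 3 = 0.335.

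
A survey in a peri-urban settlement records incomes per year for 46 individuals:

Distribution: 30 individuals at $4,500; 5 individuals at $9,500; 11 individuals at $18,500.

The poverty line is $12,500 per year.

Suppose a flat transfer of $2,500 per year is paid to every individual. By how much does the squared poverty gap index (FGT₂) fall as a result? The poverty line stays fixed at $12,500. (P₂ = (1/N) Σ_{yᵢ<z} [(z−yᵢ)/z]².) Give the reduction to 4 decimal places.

0.1470

Before: below the line — 30×$4,500, 5×$9,500; squared poverty gap index (FGT₂) = 0.273391.
After the $2,500 transfer: below the line — 30×$7,000, 5×$12,000; squared poverty gap index (FGT₂) = 0.126435.
Reduction = 0.273391 − 0.126435 = 0.1470.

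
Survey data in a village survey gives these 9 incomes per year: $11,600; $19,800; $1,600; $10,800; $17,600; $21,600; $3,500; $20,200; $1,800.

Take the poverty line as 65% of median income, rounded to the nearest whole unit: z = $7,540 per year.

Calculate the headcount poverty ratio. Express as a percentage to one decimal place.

33.3%

3 of the 9 individuals have income below $7,540.
H = 3/9 = 33.3%.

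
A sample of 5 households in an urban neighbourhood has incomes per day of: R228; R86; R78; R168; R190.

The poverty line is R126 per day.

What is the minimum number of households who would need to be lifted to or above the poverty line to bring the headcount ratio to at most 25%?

1

Currently q = 2 of N = 5 are below the line (H = 0.400).
A headcount ratio of at most 25% allows at most ⌊0.25 × 5⌋ = 1 poor households.
So at least 2 − 1 = 1 must be lifted.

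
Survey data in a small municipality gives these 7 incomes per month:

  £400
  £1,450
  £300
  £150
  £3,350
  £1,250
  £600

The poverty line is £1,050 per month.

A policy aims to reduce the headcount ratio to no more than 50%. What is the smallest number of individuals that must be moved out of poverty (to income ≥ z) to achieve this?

1

Currently q = 4 of N = 7 are below the line (H = 0.571).
A headcount ratio of at most 50% allows at most ⌊0.50 × 7⌋ = 3 poor individuals.
So at least 4 − 3 = 1 must be lifted.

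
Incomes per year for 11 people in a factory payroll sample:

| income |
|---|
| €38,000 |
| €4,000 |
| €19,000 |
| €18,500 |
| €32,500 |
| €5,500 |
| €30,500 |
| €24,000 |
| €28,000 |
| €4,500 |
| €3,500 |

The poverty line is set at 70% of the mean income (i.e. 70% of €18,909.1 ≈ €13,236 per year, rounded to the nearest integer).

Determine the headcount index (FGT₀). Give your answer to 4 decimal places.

4 of the 11 people have income below €13,236.
H = 4/11 = 0.3636.

0.3636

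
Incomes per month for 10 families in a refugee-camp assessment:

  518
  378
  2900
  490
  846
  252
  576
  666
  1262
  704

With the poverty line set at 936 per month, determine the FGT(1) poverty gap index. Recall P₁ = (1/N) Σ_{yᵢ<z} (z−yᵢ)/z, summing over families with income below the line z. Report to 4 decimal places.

Incomes under z: 252, 378, 490, 518, 576, 666, 704, 846 (q = 8 of N = 10).
Normalized shortfalls: (936−252)/936 = 0.7308; (936−378)/936 = 0.5962; (936−490)/936 = 0.4765; (936−518)/936 = 0.4466; (936−576)/936 = 0.3846; (936−666)/936 = 0.2885; (936−704)/936 = 0.2479; (936−846)/936 = 0.0962.
Σ = 3.267094. Dividing by the full population N = 10 gives P₁ = 0.3267.

0.3267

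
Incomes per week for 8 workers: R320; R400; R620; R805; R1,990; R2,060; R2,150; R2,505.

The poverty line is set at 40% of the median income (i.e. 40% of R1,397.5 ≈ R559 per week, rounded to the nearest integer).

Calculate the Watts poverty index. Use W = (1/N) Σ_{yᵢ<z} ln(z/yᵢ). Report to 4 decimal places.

Incomes under z: R320, R400 (q = 2 of N = 8).
ln(z/y) terms: ln(559/320) = 0.5578; ln(559/400) = 0.3347.
W = 0.892513 / 8 = 0.1116.

0.1116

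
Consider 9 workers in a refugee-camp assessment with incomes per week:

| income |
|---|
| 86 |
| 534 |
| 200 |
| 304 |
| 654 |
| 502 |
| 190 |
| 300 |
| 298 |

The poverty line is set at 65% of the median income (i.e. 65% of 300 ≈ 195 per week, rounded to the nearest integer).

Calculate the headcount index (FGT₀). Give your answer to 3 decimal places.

0.222

2 of the 9 workers have income below 195.
H = 2/9 = 0.222.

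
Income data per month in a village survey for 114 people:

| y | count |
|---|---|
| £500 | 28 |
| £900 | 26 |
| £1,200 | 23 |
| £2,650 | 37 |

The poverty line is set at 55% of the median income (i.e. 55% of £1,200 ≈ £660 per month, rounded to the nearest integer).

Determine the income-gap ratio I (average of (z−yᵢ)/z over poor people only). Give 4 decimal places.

0.2424

Below z: 28×£500 (q = 28 of N = 114).
Relative gaps: 0.2424 (×28); sum = 6.787879.
The income-gap ratio divides by q (the poor only): 6.787879 / 28 = 0.2424.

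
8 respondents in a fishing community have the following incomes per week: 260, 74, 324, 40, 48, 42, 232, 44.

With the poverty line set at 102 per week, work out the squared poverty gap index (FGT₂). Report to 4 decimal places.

0.1743

Incomes under z: 40, 42, 44, 48, 74 (q = 5 of N = 8).
Relative gaps: (102−40)/102 = 0.6078; (102−42)/102 = 0.5882; (102−44)/102 = 0.5686; (102−48)/102 = 0.5294; (102−74)/102 = 0.2745.
Squared: 0.3695; 0.3460; 0.3233; 0.2803; 0.0754.
Sum = 1.394464; P₂ = 1.394464 / 8 = 0.1743.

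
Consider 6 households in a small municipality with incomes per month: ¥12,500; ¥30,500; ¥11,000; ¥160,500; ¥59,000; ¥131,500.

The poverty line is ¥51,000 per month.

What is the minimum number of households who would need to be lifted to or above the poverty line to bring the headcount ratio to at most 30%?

2

3 of the 6 households are poor, so H = 3/6 = 0.500.
A headcount ratio of at most 30% allows at most ⌊0.30 × 6⌋ = 1 poor households.
So at least 3 − 1 = 2 must be lifted.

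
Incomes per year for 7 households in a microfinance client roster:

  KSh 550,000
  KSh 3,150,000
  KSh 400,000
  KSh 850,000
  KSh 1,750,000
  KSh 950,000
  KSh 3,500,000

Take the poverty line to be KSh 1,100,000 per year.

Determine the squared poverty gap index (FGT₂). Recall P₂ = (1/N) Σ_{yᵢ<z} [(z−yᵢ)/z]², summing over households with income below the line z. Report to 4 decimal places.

Incomes under z: KSh 400,000, KSh 550,000, KSh 850,000, KSh 950,000 (q = 4 of N = 7).
Relative gaps: (1100000−400000)/1100000 = 0.6364; (1100000−550000)/1100000 = 0.5000; (1100000−850000)/1100000 = 0.2273; (1100000−950000)/1100000 = 0.1364.
Squared: 0.4050; 0.2500; 0.0517; 0.0186.
Sum = 0.725207; P₂ = 0.725207 / 7 = 0.1036.

0.1036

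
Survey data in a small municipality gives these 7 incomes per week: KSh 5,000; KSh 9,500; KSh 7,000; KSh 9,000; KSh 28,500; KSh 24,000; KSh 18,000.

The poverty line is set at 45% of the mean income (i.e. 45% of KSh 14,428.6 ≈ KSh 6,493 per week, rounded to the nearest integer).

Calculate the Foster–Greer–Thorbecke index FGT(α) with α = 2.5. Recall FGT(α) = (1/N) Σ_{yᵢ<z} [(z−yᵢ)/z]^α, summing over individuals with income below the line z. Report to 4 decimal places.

0.0036

Below z: KSh 5,000 (q = 1 of N = 7).
Relative gaps: (6493−5000)/6493 = 0.2299.
Raised to α = 2.5: 0.02535.
Sum = 0.025353; FGT(2.5) = 0.025353 / 7 = 0.0036.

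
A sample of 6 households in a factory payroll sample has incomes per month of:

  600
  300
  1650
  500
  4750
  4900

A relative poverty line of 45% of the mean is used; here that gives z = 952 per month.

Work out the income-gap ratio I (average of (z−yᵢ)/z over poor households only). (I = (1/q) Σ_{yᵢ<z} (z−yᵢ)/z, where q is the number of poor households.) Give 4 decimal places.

0.5098

Poor units: 300, 500, 600 (q = 3 of N = 6).
Shortfall ratios (z−y)/z: 0.6849, 0.4748, 0.3697; sum = 1.529412.
The income-gap ratio divides by q (the poor only): 1.529412 / 3 = 0.5098.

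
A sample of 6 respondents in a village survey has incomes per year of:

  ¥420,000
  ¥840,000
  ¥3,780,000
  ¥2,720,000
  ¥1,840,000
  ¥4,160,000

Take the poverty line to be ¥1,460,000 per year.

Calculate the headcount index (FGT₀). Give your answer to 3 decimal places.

0.333

2 of the 6 respondents have income below ¥1,460,000.
H = 2/6 = 0.333.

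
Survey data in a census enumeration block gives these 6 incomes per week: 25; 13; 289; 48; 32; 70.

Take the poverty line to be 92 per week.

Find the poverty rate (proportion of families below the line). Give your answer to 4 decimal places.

5 of the 6 families have income below 92.
H = 5/6 = 0.8333.

0.8333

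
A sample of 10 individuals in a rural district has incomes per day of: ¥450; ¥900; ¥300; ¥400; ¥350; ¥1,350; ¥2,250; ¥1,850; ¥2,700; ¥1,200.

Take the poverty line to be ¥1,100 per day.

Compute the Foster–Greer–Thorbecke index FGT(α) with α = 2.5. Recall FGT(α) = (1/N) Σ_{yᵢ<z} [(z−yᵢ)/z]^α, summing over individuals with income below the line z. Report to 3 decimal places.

0.144

Poor units: ¥300, ¥350, ¥400, ¥450, ¥900 (q = 5 of N = 10).
Normalized shortfalls: (1100−300)/1100 = 0.7273; (1100−350)/1100 = 0.6818; (1100−400)/1100 = 0.6364; (1100−450)/1100 = 0.5909; (1100−900)/1100 = 0.1818.
Raised to α = 2.5: 0.45107; 0.38386; 0.32305; 0.26841; 0.01410.
Sum = 1.440481; FGT(2.5) = 1.440481 / 10 = 0.144.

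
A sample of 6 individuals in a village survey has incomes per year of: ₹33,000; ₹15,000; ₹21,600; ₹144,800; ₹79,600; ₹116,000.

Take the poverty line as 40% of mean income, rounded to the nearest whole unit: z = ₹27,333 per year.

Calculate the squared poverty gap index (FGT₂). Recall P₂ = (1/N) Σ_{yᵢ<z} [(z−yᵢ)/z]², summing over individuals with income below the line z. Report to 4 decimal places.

0.0413

Below z: ₹15,000, ₹21,600 (q = 2 of N = 6).
Shortfall ratios: (27333−15000)/27333 = 0.4512; (27333−21600)/27333 = 0.2097.
Squared: 0.2036; 0.0440.
Sum = 0.247587; P₂ = 0.247587 / 6 = 0.0413.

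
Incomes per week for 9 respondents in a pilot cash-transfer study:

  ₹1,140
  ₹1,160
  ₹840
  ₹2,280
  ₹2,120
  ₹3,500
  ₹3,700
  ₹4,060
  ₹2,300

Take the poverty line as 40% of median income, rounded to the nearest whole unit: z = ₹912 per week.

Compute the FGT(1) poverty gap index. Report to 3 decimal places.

0.009

Poor units: ₹840 (q = 1 of N = 9).
Gap ratios (z−y)/z: (912−840)/912 = 0.0789.
Sum of shortfalls = 0.078947; P₁ averages over all N: 0.078947 / 9 = 0.009.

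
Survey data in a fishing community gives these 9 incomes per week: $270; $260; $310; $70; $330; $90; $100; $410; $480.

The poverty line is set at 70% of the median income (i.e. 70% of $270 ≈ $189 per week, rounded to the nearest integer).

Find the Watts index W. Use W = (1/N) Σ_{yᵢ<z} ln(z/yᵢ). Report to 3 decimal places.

0.264

Below z: $70, $90, $100 (q = 3 of N = 9).
Log shortfalls: ln(189/70) = 0.9933; ln(189/90) = 0.7419; ln(189/100) = 0.6366.
W = 2.371766 / 9 = 0.264.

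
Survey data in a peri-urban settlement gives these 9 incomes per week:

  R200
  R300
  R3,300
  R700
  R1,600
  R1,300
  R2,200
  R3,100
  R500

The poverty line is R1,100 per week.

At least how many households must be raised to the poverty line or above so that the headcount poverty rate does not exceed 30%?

2

Currently q = 4 of N = 9 are below the line (H = 0.444).
A headcount ratio of at most 30% allows at most ⌊0.30 × 9⌋ = 2 poor households.
So at least 4 − 2 = 2 must be lifted.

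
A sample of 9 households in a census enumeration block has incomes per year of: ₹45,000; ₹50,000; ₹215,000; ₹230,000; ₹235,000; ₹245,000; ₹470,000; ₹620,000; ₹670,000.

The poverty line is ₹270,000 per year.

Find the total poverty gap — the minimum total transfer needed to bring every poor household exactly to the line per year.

Below the line: ₹45,000, ₹50,000, ₹215,000, ₹230,000, ₹235,000, ₹245,000 (q = 6 of N = 9).
Individual gaps: 270000−45000 = 225000; 270000−50000 = 220000; 270000−215000 = 55000; 270000−230000 = 40000; 270000−235000 = 35000; 270000−245000 = 25000.
Aggregate gap = ₹600,000.

₹600,000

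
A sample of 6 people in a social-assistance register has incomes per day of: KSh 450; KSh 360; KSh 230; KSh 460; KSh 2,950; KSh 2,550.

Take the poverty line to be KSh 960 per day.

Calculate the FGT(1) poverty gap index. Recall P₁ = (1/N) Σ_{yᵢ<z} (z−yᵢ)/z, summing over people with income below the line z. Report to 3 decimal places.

Below z: KSh 230, KSh 360, KSh 450, KSh 460 (q = 4 of N = 6).
Relative gaps: (960−230)/960 = 0.7604; (960−360)/960 = 0.6250; (960−450)/960 = 0.5312; (960−460)/960 = 0.5208.
Sum of shortfalls = 2.437500; P₁ averages over all N: 2.437500 / 6 = 0.406.

0.406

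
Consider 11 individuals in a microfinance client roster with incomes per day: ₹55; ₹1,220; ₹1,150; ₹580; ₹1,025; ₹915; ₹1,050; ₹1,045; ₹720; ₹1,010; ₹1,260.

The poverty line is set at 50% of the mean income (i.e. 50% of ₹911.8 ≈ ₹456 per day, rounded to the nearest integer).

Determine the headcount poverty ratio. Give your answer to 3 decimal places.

0.091

1 of the 11 individuals have income below ₹456.
H = 1/11 = 0.091.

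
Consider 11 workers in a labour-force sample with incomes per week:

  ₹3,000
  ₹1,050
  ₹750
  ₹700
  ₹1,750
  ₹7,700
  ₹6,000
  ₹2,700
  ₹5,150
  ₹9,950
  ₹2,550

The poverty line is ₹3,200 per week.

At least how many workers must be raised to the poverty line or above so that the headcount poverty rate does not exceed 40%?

3

7 of the 11 workers are poor, so H = 7/11 = 0.636.
A headcount ratio of at most 40% allows at most ⌊0.40 × 11⌋ = 4 poor workers.
So at least 7 − 4 = 3 must be lifted.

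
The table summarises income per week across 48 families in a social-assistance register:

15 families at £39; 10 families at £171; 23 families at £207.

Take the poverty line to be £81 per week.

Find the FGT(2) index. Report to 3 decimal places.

0.084

Incomes under z: 15×£39 (q = 15 of N = 48).
Gap ratios (z−y)/z: (81−39)/81 = 0.5185 (×15).
Squared: 0.2689 (×15).
Sum = 4.032922; P₂ = 4.032922 / 48 = 0.084.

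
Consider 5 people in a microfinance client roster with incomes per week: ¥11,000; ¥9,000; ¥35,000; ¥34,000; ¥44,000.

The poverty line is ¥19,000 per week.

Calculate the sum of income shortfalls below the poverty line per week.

¥18,000

Incomes under z: ¥9,000, ¥11,000 (q = 2 of N = 5).
Individual gaps: 19000−9000 = 10000; 19000−11000 = 8000.
Aggregate gap = ¥18,000.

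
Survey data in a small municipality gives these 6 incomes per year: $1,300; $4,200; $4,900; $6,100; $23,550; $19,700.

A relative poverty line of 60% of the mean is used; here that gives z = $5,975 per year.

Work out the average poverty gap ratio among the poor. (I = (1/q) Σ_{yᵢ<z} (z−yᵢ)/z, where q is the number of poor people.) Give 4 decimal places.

0.4198

Incomes under z: $1,300, $4,200, $4,900 (q = 3 of N = 6).
Shortfall ratios (z−y)/z: 0.7824, 0.2971, 0.1799; sum = 1.259414.
I averages over the q = 3 poor units only: 1.259414 / 3 = 0.4198.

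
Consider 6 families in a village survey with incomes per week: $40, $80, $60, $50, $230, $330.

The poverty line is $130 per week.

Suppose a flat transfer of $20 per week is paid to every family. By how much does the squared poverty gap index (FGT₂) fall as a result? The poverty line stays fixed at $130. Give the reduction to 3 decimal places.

Before: below the line — $40, $50, $60, $80; squared poverty gap index (FGT₂) = 0.21598.
After the $20 transfer: below the line — $60, $70, $80, $100; squared poverty gap index (FGT₂) = 0.11736.
Reduction = 0.21598 − 0.11736 = 0.099.

0.099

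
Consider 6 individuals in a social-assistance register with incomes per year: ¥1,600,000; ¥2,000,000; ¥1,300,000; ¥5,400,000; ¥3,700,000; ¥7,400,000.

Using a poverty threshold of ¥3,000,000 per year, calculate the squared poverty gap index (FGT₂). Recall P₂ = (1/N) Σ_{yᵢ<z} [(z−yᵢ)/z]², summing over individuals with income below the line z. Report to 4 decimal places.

0.1083

Poor units: ¥1,300,000, ¥1,600,000, ¥2,000,000 (q = 3 of N = 6).
Gap ratios (z−y)/z: (3000000−1300000)/3000000 = 0.5667; (3000000−1600000)/3000000 = 0.4667; (3000000−2000000)/3000000 = 0.3333.
Squared: 0.3211; 0.2178; 0.1111.
Sum = 0.650000; P₂ = 0.650000 / 6 = 0.1083.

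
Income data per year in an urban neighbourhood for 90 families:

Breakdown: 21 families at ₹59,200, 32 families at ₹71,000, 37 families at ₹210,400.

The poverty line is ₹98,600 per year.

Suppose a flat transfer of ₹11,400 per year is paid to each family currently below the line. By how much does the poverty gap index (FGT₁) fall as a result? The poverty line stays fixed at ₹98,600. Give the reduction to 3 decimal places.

Before: below the line — 21×₹59,200, 32×₹71,000; poverty gap index (FGT₁) = 0.19277.
After the ₹11,400 transfer: below the line — 21×₹70,600, 32×₹82,400; poverty gap index (FGT₁) = 0.12468.
Reduction = 0.19277 − 0.12468 = 0.068.

0.068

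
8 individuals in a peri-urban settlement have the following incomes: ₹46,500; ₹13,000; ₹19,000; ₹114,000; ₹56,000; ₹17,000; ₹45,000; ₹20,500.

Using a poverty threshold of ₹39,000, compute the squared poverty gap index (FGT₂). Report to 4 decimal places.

0.1563

Below z: ₹13,000, ₹17,000, ₹19,000, ₹20,500 (q = 4 of N = 8).
Relative gaps: (39000−13000)/39000 = 0.6667; (39000−17000)/39000 = 0.5641; (39000−19000)/39000 = 0.5128; (39000−20500)/39000 = 0.4744.
Squared: 0.4444; 0.3182; 0.2630; 0.2250.
Sum = 1.250657; P₂ = 1.250657 / 8 = 0.1563.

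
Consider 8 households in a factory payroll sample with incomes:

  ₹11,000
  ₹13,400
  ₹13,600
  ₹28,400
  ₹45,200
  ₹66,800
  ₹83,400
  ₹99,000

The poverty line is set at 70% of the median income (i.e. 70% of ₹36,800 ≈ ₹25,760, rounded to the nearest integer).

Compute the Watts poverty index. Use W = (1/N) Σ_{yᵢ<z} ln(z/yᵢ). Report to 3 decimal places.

0.268

Below z: ₹11,000, ₹13,400, ₹13,600 (q = 3 of N = 8).
Log shortfalls: ln(25760/11000) = 0.8509; ln(25760/13400) = 0.6536; ln(25760/13600) = 0.6388.
W = 2.143249 / 8 = 0.268.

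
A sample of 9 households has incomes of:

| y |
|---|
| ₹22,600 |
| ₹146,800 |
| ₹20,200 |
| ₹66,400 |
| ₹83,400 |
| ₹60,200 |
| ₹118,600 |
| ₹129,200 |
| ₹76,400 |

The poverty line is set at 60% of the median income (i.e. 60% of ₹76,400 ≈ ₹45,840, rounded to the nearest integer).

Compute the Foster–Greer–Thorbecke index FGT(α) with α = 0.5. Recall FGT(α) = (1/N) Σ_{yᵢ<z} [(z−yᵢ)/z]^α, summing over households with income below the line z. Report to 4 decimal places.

Below z: ₹20,200, ₹22,600 (q = 2 of N = 9).
Shortfall ratios: (45840−20200)/45840 = 0.5593; (45840−22600)/45840 = 0.5070.
Raised to α = 0.5: 0.74789; 0.71203.
Sum = 1.459914; FGT(0.5) = 1.459914 / 9 = 0.1622.

0.1622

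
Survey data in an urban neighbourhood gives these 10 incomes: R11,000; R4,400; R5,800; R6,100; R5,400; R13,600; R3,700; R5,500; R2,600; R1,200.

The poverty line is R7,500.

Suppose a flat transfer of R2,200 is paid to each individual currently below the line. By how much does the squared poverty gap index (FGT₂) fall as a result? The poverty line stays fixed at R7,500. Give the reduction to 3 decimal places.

0.131

Before: below the line — R1,200, R2,600, R3,700, R4,400, R5,400, R5,500, R5,800, R6,100; squared poverty gap index (FGT₂) = 0.17957.
After the R2,200 transfer: below the line — R3,400, R4,800, R5,900, R6,600; squared poverty gap index (FGT₂) = 0.04884.
Reduction = 0.17957 − 0.04884 = 0.131.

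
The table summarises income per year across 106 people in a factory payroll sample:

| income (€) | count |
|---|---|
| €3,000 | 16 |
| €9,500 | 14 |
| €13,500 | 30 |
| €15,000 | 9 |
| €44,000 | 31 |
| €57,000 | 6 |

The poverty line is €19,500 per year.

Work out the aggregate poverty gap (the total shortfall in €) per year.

€624,500

Incomes under z: 16×€3,000, 14×€9,500, 30×€13,500, 9×€15,000 (q = 69 of N = 106).
Individual gaps: 16×(19500−3000) = 264000; 14×(19500−9500) = 140000; 30×(19500−13500) = 180000; 9×(19500−15000) = 40500.
Aggregate gap = €624,500.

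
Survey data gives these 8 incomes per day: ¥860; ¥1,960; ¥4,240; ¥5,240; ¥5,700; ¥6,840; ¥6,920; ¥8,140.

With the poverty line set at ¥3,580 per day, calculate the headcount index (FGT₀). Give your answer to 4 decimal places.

2 of the 8 households have income below ¥3,580.
H = 2/8 = 0.2500.

0.2500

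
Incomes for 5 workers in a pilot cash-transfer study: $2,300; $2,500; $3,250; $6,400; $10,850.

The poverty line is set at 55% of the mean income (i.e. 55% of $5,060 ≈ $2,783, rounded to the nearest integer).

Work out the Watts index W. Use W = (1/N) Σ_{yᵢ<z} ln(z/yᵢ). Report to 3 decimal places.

0.060

Incomes under z: $2,300, $2,500 (q = 2 of N = 5).
Log shortfalls: ln(2783/2300) = 0.1906; ln(2783/2500) = 0.1072.
W = 0.297859 / 5 = 0.060.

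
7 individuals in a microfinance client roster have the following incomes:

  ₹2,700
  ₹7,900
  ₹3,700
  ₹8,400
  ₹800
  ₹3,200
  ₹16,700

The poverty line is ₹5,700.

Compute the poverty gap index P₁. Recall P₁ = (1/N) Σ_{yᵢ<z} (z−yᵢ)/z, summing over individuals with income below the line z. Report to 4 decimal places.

0.3108

Below z: ₹800, ₹2,700, ₹3,200, ₹3,700 (q = 4 of N = 7).
Gap ratios (z−y)/z: (5700−800)/5700 = 0.8596; (5700−2700)/5700 = 0.5263; (5700−3200)/5700 = 0.4386; (5700−3700)/5700 = 0.3509.
Σ = 2.175439. Dividing by the full population N = 7 gives P₁ = 0.3108.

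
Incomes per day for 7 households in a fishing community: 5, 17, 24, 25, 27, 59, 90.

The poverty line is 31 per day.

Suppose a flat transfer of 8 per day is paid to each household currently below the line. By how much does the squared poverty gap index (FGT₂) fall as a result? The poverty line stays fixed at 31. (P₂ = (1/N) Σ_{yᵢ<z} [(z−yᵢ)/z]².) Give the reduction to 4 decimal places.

0.0911

Before: below the line — 5, 17, 24, 25, 27; squared poverty gap index (FGT₂) = 0.144641.
After the 8 transfer: below the line — 13, 25; squared poverty gap index (FGT₂) = 0.053516.
Reduction = 0.144641 − 0.053516 = 0.0911.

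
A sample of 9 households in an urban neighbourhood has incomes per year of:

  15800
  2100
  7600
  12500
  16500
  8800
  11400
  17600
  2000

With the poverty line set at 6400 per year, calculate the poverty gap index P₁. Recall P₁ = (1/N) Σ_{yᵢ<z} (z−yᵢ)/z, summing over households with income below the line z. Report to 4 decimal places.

Incomes under z: 2000, 2100 (q = 2 of N = 9).
Normalized shortfalls: (6400−2000)/6400 = 0.6875; (6400−2100)/6400 = 0.6719.
Σ = 1.359375. Dividing by the full population N = 9 gives P₁ = 0.1510.

0.1510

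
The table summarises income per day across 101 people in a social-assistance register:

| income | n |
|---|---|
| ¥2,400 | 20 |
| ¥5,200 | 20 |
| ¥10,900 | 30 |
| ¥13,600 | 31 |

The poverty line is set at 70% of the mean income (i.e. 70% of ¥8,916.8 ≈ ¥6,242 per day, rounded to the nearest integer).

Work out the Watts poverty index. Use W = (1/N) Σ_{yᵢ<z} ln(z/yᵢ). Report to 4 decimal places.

Incomes under z: 20×¥2,400, 20×¥5,200 (q = 40 of N = 101).
Log shortfalls: ln(6242/2400) = 0.9558 (×20); ln(6242/5200) = 0.1826 (×20).
W = 22.769478 / 101 = 0.2254.

0.2254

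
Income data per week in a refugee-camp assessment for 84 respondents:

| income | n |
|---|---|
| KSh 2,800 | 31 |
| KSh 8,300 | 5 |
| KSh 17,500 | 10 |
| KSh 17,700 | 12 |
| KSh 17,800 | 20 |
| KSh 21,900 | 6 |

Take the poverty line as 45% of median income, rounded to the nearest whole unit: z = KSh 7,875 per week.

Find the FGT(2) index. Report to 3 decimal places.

0.153

Below the line: 31×KSh 2,800 (q = 31 of N = 84).
Relative gaps: (7875−2800)/7875 = 0.6444 (×31).
Squared: 0.4153 (×31).
Sum = 12.874568; P₂ = 12.874568 / 84 = 0.153.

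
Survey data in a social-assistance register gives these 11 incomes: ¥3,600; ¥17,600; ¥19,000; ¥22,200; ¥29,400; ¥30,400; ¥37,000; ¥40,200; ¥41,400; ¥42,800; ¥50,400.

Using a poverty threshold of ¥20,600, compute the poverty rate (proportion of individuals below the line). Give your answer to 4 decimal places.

0.2727

3 of the 11 individuals have income below ¥20,600.
H = 3/11 = 0.2727.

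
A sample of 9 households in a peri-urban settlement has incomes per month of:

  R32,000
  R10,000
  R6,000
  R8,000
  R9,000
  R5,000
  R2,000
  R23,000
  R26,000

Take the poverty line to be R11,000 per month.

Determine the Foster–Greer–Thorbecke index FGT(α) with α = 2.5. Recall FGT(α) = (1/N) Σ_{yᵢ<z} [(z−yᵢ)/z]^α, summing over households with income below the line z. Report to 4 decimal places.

Below the line: R2,000, R5,000, R6,000, R8,000, R9,000, R10,000 (q = 6 of N = 9).
Gap ratios (z−y)/z: (11000−2000)/11000 = 0.8182; (11000−5000)/11000 = 0.5455; (11000−6000)/11000 = 0.4545; (11000−8000)/11000 = 0.2727; (11000−9000)/11000 = 0.1818; (11000−10000)/11000 = 0.0909.
Raised to α = 2.5: 0.60551; 0.21973; 0.13930; 0.03884; 0.01410; 0.00249.
Sum = 1.019977; FGT(2.5) = 1.019977 / 9 = 0.1133.

0.1133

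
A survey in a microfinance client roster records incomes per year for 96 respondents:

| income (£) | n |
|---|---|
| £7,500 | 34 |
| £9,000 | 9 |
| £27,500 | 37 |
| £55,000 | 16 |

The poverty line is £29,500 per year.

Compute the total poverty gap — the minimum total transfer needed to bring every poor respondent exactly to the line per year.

£1,006,500

Incomes under z: 34×£7,500, 9×£9,000, 37×£27,500 (q = 80 of N = 96).
Individual gaps: 34×(29500−7500) = 748000; 9×(29500−9000) = 184500; 37×(29500−27500) = 74000.
Aggregate gap = £1,006,500.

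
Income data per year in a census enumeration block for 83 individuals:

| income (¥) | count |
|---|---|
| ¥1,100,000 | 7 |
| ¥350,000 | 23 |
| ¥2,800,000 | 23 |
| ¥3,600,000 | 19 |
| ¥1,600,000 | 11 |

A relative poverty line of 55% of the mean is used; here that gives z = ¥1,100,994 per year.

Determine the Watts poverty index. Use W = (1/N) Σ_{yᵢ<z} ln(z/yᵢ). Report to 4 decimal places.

Below the line: 23×¥350,000, 7×¥1,100,000 (q = 30 of N = 83).
Log shortfalls: ln(1100994/350000) = 1.1460 (×23); ln(1100994/1100000) = 0.0009 (×7).
W = 26.365140 / 83 = 0.3177.

0.3177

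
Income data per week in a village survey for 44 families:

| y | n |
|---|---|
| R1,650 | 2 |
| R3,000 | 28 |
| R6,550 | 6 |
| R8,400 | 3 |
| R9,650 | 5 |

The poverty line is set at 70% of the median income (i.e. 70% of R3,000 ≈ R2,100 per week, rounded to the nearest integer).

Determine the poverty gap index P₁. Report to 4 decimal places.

Below the line: 2×R1,650 (q = 2 of N = 44).
Normalized shortfalls: (2100−1650)/2100 = 0.2143 (×2).
Sum of shortfalls = 0.428571; P₁ averages over all N: 0.428571 / 44 = 0.0097.

0.0097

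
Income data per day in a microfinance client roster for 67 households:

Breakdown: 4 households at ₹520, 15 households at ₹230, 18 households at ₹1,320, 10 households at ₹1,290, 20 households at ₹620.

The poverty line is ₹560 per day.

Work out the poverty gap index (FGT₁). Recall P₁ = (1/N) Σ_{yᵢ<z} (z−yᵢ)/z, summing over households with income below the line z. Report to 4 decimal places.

Below z: 15×₹230, 4×₹520 (q = 19 of N = 67).
Normalized shortfalls: (560−230)/560 = 0.5893 (×15); (560−520)/560 = 0.0714 (×4).
Sum of shortfalls = 9.125000; P₁ averages over all N: 9.125000 / 67 = 0.1362.

0.1362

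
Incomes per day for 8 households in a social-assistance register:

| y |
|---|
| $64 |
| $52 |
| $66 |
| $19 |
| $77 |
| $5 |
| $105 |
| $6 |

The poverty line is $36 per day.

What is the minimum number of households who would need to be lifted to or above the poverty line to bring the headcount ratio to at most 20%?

2

3 of the 8 households are poor, so H = 3/8 = 0.375.
A headcount ratio of at most 20% allows at most ⌊0.20 × 8⌋ = 1 poor households.
So at least 3 − 1 = 2 must be lifted.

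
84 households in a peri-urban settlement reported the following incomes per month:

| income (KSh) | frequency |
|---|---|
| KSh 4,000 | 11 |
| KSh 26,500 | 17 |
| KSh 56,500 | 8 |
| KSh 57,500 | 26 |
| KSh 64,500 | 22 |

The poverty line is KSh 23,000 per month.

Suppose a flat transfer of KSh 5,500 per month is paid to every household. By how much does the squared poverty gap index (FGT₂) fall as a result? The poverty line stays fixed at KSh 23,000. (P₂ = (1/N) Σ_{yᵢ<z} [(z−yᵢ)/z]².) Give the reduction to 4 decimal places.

Before: below the line — 11×KSh 4,000; squared poverty gap index (FGT₂) = 0.089364.
After the KSh 5,500 transfer: below the line — 11×KSh 9,500; squared poverty gap index (FGT₂) = 0.045115.
Reduction = 0.089364 − 0.045115 = 0.0442.

0.0442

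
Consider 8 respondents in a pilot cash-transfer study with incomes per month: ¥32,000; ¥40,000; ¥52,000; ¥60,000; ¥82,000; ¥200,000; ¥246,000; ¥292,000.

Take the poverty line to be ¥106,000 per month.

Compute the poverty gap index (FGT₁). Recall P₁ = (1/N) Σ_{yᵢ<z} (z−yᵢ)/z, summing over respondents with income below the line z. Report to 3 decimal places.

Poor units: ¥32,000, ¥40,000, ¥52,000, ¥60,000, ¥82,000 (q = 5 of N = 8).
Shortfall ratios: (106000−32000)/106000 = 0.6981; (106000−40000)/106000 = 0.6226; (106000−52000)/106000 = 0.5094; (106000−60000)/106000 = 0.4340; (106000−82000)/106000 = 0.2264.
Σ = 2.490566. Dividing by the full population N = 8 gives P₁ = 0.311.

0.311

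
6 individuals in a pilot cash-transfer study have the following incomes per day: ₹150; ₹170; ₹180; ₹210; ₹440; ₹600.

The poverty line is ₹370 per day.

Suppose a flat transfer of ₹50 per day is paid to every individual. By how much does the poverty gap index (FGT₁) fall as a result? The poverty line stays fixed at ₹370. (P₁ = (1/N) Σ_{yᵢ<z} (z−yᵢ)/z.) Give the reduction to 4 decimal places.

Before: below the line — ₹150, ₹170, ₹180, ₹210; poverty gap index (FGT₁) = 0.346847.
After the ₹50 transfer: below the line — ₹200, ₹220, ₹230, ₹260; poverty gap index (FGT₁) = 0.256757.
Reduction = 0.346847 − 0.256757 = 0.0901.

0.0901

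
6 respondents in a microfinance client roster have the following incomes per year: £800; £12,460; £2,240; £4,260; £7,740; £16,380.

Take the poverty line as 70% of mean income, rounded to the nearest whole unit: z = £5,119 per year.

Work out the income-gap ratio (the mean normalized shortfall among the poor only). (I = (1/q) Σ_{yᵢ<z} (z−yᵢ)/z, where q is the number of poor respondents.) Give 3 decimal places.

0.525

Below the line: £800, £2,240, £4,260 (q = 3 of N = 6).
Shortfall ratios (z−y)/z: 0.8437, 0.5624, 0.1678; sum = 1.573940.
I averages over the q = 3 poor units only: 1.573940 / 3 = 0.525.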